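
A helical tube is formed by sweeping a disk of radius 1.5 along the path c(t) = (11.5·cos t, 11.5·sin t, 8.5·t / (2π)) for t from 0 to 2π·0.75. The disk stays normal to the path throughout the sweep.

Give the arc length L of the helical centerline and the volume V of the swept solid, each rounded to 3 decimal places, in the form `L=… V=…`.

L=54.566 V=385.705

2πR = 2π·11.5 = 72.256631
per-turn = √(72.256631² + 8.5²) = √(5221.0207 + 72.25) = √5293.2707 = 72.754867
L = 0.75 × 72.754867 = 54.566151
V = π·1.5² × L = 7.068583 × 54.566151 = 385.705390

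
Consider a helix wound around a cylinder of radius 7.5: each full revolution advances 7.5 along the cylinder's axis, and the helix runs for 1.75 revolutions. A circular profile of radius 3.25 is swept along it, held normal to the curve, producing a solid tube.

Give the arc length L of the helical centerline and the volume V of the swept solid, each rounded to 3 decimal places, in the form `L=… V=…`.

L=83.505 V=2770.943

2πR = 2π·7.5 = 47.123890
per-turn = √(47.123890² + 7.5²) = √(2220.6610 + 56.25) = √2276.9110 = 47.716988
L = 1.75 × 47.716988 = 83.504730
V = π·3.25² × L = 33.183072 × 83.504730 = 2770.943497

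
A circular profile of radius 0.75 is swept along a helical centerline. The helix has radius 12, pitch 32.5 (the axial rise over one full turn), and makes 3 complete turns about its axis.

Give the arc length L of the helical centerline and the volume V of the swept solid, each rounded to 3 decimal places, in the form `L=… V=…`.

2πR = 2π·12 = 75.398224
per-turn = √(75.398224² + 32.5²) = √(5684.8921 + 1056.25) = √6741.1421 = 82.104459
L = 3 × 82.104459 = 246.313376
V = π·0.75² × L = 1.767146 × 246.313376 = 435.271665

L=246.313 V=435.272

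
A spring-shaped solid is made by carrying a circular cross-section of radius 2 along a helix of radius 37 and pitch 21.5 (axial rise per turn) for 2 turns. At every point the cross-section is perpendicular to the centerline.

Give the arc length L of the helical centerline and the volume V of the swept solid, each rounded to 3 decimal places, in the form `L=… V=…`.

L=466.940 V=5867.739

2πR = 2π·37 = 232.477856
per-turn = √(232.477856² + 21.5²) = √(54045.9537 + 462.25) = √54508.2037 = 233.469920
L = 2 × 233.469920 = 466.939841
V = π·2² × L = 12.566371 × 466.939841 = 5867.739092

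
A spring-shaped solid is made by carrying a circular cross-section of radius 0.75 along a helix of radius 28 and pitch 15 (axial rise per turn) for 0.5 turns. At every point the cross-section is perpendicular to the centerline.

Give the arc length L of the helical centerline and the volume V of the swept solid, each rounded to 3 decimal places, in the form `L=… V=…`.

2πR = 2π·28 = 175.929189
per-turn = √(175.929189² + 15²) = √(30951.0794 + 225) = √31176.0794 = 176.567492
L = 0.5 × 176.567492 = 88.283746
V = π·0.75² × L = 1.767146 × 88.283746 = 156.010257

L=88.284 V=156.010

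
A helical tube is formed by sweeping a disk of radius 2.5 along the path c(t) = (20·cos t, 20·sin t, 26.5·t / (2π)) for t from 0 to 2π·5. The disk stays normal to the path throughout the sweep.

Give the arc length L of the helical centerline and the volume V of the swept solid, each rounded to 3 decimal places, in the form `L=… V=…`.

L=642.137 V=12608.338

2πR = 2π·20 = 125.663706
per-turn = √(125.663706² + 26.5²) = √(15791.3670 + 702.25) = √16493.6170 = 128.427478
L = 5 × 128.427478 = 642.137389
V = π·2.5² × L = 19.634954 × 642.137389 = 12608.338145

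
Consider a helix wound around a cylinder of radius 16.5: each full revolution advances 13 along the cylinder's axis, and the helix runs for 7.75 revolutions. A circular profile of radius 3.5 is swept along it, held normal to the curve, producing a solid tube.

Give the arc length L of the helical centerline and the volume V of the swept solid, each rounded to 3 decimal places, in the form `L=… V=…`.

2πR = 2π·16.5 = 103.672558
per-turn = √(103.672558² + 13²) = √(10747.9992 + 169) = √10916.9992 = 104.484445
L = 7.75 × 104.484445 = 809.754447
V = π·3.5² × L = 38.484510 × 809.754447 = 31163.003108

L=809.754 V=31163.003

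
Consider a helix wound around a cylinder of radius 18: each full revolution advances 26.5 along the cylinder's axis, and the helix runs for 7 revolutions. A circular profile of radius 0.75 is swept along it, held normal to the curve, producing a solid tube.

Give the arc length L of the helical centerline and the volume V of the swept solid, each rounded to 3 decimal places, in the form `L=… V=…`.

L=813.123 V=1436.908

2πR = 2π·18 = 113.097336
per-turn = √(113.097336² + 26.5²) = √(12791.0073 + 702.25) = √13493.2573 = 116.160481
L = 7 × 116.160481 = 813.123366
V = π·0.75² × L = 1.767146 × 813.123366 = 1436.907596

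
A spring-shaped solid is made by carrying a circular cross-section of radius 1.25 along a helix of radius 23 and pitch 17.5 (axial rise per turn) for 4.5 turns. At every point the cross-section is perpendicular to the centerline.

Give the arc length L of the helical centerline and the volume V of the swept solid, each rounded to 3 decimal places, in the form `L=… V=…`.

L=655.060 V=3215.521

2πR = 2π·23 = 144.513262
per-turn = √(144.513262² + 17.5²) = √(20884.0829 + 306.25) = √21190.3329 = 145.568997
L = 4.5 × 145.568997 = 655.060487
V = π·1.25² × L = 4.908739 × 655.060487 = 3215.520646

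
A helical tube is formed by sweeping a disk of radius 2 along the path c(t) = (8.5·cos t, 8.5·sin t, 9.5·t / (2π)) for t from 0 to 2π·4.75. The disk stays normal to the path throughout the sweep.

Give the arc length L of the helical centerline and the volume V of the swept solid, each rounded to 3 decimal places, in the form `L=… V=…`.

L=257.666 V=3237.923

2πR = 2π·8.5 = 53.407075
per-turn = √(53.407075² + 9.5²) = √(2852.3157 + 90.25) = √2942.5657 = 54.245421
L = 4.75 × 54.245421 = 257.665749
V = π·2² × L = 12.566371 × 257.665749 = 3237.923291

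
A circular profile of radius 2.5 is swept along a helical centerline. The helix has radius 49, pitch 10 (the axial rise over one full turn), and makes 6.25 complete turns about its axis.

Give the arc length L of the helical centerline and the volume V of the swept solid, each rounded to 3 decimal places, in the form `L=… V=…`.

2πR = 2π·49 = 307.876080
per-turn = √(307.876080² + 10²) = √(94787.6807 + 100) = √94887.6807 = 308.038440
L = 6.25 × 308.038440 = 1925.240252
V = π·2.5² × L = 19.634954 × 1925.240252 = 37802.003941

L=1925.240 V=37802.004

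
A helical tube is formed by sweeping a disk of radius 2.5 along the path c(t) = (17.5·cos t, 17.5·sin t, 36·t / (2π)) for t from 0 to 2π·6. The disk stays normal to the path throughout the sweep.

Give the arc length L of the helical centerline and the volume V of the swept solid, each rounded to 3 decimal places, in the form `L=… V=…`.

L=694.194 V=13630.471

2πR = 2π·17.5 = 109.955743
per-turn = √(109.955743² + 36²) = √(12090.2654 + 1296) = √13386.2654 = 115.699029
L = 6 × 115.699029 = 694.194176
V = π·2.5² × L = 19.634954 × 694.194176 = 13630.470773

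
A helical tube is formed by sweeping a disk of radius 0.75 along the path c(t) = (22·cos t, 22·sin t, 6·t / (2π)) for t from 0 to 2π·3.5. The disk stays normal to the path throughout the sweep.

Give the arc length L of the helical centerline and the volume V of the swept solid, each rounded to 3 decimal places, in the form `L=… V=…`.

L=484.261 V=855.759

2πR = 2π·22 = 138.230077
per-turn = √(138.230077² + 6²) = √(19107.5541 + 36) = √19143.5541 = 138.360233
L = 3.5 × 138.360233 = 484.260816
V = π·0.75² × L = 1.767146 × 484.260816 = 855.759500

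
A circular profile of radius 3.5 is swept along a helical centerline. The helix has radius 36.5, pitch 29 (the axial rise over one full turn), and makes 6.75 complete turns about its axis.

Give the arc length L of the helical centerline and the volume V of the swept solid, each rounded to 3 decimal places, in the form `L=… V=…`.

L=1560.347 V=60049.196

2πR = 2π·36.5 = 229.336264
per-turn = √(229.336264² + 29²) = √(52595.1219 + 841) = √53436.1219 = 231.162544
L = 6.75 × 231.162544 = 1560.347174
V = π·3.5² × L = 38.484510 × 1560.347174 = 60049.196413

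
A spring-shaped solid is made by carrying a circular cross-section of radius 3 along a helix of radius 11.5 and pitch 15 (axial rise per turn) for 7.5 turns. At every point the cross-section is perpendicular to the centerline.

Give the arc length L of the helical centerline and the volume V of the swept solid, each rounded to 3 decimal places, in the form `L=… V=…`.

L=553.479 V=15649.241

2πR = 2π·11.5 = 72.256631
per-turn = √(72.256631² + 15²) = √(5221.0207 + 225) = √5446.0207 = 73.797159
L = 7.5 × 73.797159 = 553.478695
V = π·3² × L = 28.274334 × 553.478695 = 15649.241423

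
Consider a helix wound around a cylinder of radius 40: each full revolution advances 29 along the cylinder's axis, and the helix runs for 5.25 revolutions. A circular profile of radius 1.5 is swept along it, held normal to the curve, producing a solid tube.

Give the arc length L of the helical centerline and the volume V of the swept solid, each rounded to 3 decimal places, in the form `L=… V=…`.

2πR = 2π·40 = 251.327412
per-turn = √(251.327412² + 29²) = √(63165.4682 + 841) = √64006.4682 = 252.994996
L = 5.25 × 252.994996 = 1328.223731
V = π·1.5² × L = 7.068583 × 1328.223731 = 9388.660308

L=1328.224 V=9388.660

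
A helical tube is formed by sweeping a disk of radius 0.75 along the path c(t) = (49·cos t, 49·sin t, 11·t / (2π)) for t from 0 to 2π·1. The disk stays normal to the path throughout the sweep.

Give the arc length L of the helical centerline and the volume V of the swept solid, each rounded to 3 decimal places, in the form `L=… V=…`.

L=308.073 V=544.409

2πR = 2π·49 = 307.876080
per-turn = √(307.876080² + 11²) = √(94787.6807 + 121) = √94908.6807 = 308.072525
L = 1 × 308.072525 = 308.072525
V = π·0.75² × L = 1.767146 × 308.072525 = 544.409090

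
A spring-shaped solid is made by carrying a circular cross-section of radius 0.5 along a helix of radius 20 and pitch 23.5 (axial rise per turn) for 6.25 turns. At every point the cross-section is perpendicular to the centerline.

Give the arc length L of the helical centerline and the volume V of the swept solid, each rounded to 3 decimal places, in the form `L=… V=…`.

L=799.013 V=627.544

2πR = 2π·20 = 125.663706
per-turn = √(125.663706² + 23.5²) = √(15791.3670 + 552.25) = √16343.6170 = 127.842157
L = 6.25 × 127.842157 = 799.013480
V = π·0.5² × L = 0.785398 × 799.013480 = 627.543719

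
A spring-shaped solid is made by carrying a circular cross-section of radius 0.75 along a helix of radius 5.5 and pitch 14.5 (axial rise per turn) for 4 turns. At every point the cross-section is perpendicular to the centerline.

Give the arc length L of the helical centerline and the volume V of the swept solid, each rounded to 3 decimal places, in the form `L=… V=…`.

2πR = 2π·5.5 = 34.557519
per-turn = √(34.557519² + 14.5²) = √(1194.2221 + 210.25) = √1404.4721 = 37.476288
L = 4 × 37.476288 = 149.905150
V = π·0.75² × L = 1.767146 × 149.905150 = 264.904267

L=149.905 V=264.904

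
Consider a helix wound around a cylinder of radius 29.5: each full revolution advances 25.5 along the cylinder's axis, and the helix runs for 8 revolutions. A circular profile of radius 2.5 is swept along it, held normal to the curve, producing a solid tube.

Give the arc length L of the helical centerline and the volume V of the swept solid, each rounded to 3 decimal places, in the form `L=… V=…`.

L=1496.799 V=29389.571

2πR = 2π·29.5 = 185.353967
per-turn = √(185.353967² + 25.5²) = √(34356.0929 + 650.25) = √35006.3429 = 187.099821
L = 8 × 187.099821 = 1496.798566
V = π·2.5² × L = 19.634954 × 1496.798566 = 29389.571116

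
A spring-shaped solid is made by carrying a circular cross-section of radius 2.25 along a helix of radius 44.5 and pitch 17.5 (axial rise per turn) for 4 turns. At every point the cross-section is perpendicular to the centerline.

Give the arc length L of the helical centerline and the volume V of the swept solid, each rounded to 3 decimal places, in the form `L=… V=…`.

L=1120.595 V=17822.301

2πR = 2π·44.5 = 279.601746
per-turn = √(279.601746² + 17.5²) = √(78177.1365 + 306.25) = √78483.3865 = 280.148865
L = 4 × 280.148865 = 1120.595459
V = π·2.25² × L = 15.904313 × 1120.595459 = 17822.300717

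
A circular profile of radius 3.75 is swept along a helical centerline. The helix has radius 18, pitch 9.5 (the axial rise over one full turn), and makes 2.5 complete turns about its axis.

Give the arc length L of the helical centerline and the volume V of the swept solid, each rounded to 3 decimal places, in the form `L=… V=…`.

2πR = 2π·18 = 113.097336
per-turn = √(113.097336² + 9.5²) = √(12791.0073 + 90.25) = √12881.2573 = 113.495627
L = 2.5 × 113.495627 = 283.739067
V = π·3.75² × L = 44.178647 × 283.739067 = 12535.207994

L=283.739 V=12535.208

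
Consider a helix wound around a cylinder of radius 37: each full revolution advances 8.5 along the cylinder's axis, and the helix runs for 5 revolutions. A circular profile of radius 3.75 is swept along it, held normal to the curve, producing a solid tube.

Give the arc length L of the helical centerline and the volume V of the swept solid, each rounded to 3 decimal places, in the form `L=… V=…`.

L=1163.166 V=51387.099

2πR = 2π·37 = 232.477856
per-turn = √(232.477856² + 8.5²) = √(54045.9537 + 72.25) = √54118.2037 = 232.633196
L = 5 × 232.633196 = 1163.165978
V = π·3.75² × L = 44.178647 × 1163.165978 = 51387.098788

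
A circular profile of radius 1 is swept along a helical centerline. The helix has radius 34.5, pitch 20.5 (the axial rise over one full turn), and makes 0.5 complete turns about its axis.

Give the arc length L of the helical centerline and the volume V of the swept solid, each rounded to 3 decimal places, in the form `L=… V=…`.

L=108.869 V=342.021

2πR = 2π·34.5 = 216.769893
per-turn = √(216.769893² + 20.5²) = √(46989.1866 + 420.25) = √47409.4366 = 217.737081
L = 0.5 × 217.737081 = 108.868541
V = π·1² × L = 3.141593 × 108.868541 = 342.020607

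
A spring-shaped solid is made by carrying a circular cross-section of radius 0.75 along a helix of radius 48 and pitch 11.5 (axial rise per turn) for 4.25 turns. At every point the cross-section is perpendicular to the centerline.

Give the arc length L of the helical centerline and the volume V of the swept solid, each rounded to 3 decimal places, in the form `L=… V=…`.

2πR = 2π·48 = 301.592895
per-turn = √(301.592895² + 11.5²) = √(90958.2742 + 132.25) = √91090.5242 = 301.812068
L = 4.25 × 301.812068 = 1282.701287
V = π·0.75² × L = 1.767146 × 1282.701287 = 2266.720279

L=1282.701 V=2266.720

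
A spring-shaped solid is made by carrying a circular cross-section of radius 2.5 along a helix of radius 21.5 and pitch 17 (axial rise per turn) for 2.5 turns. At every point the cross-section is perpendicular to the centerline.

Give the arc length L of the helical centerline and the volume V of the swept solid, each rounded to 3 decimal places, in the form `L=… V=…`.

2πR = 2π·21.5 = 135.088484
per-turn = √(135.088484² + 17²) = √(18248.8985 + 289) = √18537.8985 = 136.153952
L = 2.5 × 136.153952 = 340.384879
V = π·2.5² × L = 19.634954 × 340.384879 = 6683.441471

L=340.385 V=6683.441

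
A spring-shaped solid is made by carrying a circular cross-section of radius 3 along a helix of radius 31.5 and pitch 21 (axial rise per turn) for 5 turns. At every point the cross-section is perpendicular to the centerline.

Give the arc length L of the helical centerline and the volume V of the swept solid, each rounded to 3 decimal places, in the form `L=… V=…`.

2πR = 2π·31.5 = 197.920337
per-turn = √(197.920337² + 21²) = √(39172.4599 + 441) = √39613.4599 = 199.031304
L = 5 × 199.031304 = 995.156519
V = π·3² × L = 28.274334 × 995.156519 = 28137.387675

L=995.157 V=28137.388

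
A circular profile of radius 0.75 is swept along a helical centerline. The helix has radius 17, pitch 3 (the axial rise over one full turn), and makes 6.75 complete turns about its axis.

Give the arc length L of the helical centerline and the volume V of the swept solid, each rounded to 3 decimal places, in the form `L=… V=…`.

2πR = 2π·17 = 106.814150
per-turn = √(106.814150² + 3²) = √(11409.2627 + 9) = √11418.2627 = 106.856271
L = 6.75 × 106.856271 = 721.279830
V = π·0.75² × L = 1.767146 × 721.279830 = 1274.606672

L=721.280 V=1274.607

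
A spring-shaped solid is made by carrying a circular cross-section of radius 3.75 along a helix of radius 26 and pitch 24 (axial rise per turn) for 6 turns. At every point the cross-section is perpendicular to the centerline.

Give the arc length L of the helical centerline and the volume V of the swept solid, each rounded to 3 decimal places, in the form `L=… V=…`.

L=990.698 V=43767.702

2πR = 2π·26 = 163.362818
per-turn = √(163.362818² + 24²) = √(26687.4103 + 576) = √27263.4103 = 165.116354
L = 6 × 165.116354 = 990.698123
V = π·3.75² × L = 44.178647 × 990.698123 = 43767.702351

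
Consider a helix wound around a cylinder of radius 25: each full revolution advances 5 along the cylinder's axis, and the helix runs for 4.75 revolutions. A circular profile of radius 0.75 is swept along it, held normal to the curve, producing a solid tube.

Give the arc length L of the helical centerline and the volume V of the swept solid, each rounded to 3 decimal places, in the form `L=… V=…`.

2πR = 2π·25 = 157.079633
per-turn = √(157.079633² + 5²) = √(24674.0110 + 25) = √24699.0110 = 157.159190
L = 4.75 × 157.159190 = 746.506153
V = π·0.75² × L = 1.767146 × 746.506153 = 1319.185263

L=746.506 V=1319.185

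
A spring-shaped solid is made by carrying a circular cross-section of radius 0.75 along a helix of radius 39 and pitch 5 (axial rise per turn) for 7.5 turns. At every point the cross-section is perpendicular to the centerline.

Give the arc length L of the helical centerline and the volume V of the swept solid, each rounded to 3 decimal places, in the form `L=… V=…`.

2πR = 2π·39 = 245.044227
per-turn = √(245.044227² + 5²) = √(60046.6732 + 25) = √60071.6732 = 245.095233
L = 7.5 × 245.095233 = 1838.214247
V = π·0.75² × L = 1.767146 × 1838.214247 = 3248.392710

L=1838.214 V=3248.393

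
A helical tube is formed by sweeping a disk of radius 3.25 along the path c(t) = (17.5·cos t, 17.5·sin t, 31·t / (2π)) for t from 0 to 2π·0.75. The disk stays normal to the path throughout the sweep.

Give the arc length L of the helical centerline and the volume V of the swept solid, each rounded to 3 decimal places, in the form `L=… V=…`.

L=85.682 V=2843.179

2πR = 2π·17.5 = 109.955743
per-turn = √(109.955743² + 31²) = √(12090.2654 + 961) = √13051.2654 = 114.242135
L = 0.75 × 114.242135 = 85.681601
V = π·3.25² × L = 33.183072 × 85.681601 = 2843.178776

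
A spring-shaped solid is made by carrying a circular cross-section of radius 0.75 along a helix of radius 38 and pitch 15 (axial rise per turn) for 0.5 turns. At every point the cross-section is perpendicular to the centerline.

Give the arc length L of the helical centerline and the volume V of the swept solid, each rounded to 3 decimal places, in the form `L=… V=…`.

L=119.616 V=211.379

2πR = 2π·38 = 238.761042
per-turn = √(238.761042² + 15²) = √(57006.8350 + 225) = √57231.8350 = 239.231760
L = 0.5 × 239.231760 = 119.615880
V = π·0.75² × L = 1.767146 × 119.615880 = 211.378708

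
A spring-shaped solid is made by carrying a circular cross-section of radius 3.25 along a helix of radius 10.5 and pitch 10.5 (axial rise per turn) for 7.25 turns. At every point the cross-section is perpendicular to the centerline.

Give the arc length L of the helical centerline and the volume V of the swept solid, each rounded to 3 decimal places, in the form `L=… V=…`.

L=484.327 V=16071.472

2πR = 2π·10.5 = 65.973446
per-turn = √(65.973446² + 10.5²) = √(4352.4955 + 110.25) = √4462.7455 = 66.803784
L = 7.25 × 66.803784 = 484.327433
V = π·3.25² × L = 33.183072 × 484.327433 = 16071.472281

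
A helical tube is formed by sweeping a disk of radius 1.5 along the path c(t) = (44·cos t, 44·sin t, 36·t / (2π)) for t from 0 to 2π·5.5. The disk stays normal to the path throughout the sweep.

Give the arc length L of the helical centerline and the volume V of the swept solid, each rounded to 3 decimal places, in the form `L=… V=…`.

L=1533.368 V=10838.741

2πR = 2π·44 = 276.460154
per-turn = √(276.460154² + 36²) = √(76430.2165 + 1296) = √77726.2165 = 278.794219
L = 5.5 × 278.794219 = 1533.368204
V = π·1.5² × L = 7.068583 × 1533.368204 = 10838.741140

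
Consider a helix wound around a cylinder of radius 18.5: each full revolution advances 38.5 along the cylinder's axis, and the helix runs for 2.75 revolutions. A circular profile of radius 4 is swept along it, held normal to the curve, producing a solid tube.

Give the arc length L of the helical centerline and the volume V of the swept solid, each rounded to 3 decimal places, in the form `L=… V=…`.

2πR = 2π·18.5 = 116.238928
per-turn = √(116.238928² + 38.5²) = √(13511.4884 + 1482.25) = √14993.7384 = 122.448922
L = 2.75 × 122.448922 = 336.734535
V = π·4² × L = 50.265482 × 336.734535 = 16926.123845

L=336.735 V=16926.124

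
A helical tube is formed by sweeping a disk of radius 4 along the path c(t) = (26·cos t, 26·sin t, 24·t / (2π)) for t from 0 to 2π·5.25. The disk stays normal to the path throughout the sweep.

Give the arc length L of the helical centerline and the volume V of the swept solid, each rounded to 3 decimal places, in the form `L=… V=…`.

L=866.861 V=43573.179

2πR = 2π·26 = 163.362818
per-turn = √(163.362818² + 24²) = √(26687.4103 + 576) = √27263.4103 = 165.116354
L = 5.25 × 165.116354 = 866.860858
V = π·4² × L = 50.265482 × 866.860858 = 43573.179230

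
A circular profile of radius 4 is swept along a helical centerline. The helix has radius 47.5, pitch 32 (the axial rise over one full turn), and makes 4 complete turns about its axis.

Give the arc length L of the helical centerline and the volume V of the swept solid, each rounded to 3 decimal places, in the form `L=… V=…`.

L=1200.648 V=60351.135

2πR = 2π·47.5 = 298.451302
per-turn = √(298.451302² + 32²) = √(89073.1797 + 1024) = √90097.1797 = 300.161923
L = 4 × 300.161923 = 1200.647690
V = π·4² × L = 50.265482 × 1200.647690 = 60351.135400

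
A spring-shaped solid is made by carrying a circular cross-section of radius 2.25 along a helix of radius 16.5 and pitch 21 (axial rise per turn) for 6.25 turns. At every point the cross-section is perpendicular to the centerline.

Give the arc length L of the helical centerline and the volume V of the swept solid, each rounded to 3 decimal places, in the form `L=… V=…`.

L=661.113 V=10514.547

2πR = 2π·16.5 = 103.672558
per-turn = √(103.672558² + 21²) = √(10747.9992 + 441) = √11188.9992 = 105.778066
L = 6.25 × 105.778066 = 661.112911
V = π·2.25² × L = 15.904313 × 661.112911 = 10514.546537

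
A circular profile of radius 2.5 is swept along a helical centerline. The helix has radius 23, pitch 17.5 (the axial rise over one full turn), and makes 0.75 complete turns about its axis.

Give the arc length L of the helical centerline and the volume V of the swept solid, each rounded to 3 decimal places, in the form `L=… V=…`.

2πR = 2π·23 = 144.513262
per-turn = √(144.513262² + 17.5²) = √(20884.0829 + 306.25) = √21190.3329 = 145.568997
L = 0.75 × 145.568997 = 109.176748
V = π·2.5² × L = 19.634954 × 109.176748 = 2143.680430

L=109.177 V=2143.680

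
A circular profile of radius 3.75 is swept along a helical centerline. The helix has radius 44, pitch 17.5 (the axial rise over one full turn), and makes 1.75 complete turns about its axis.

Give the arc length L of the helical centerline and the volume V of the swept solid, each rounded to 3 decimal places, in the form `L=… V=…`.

2πR = 2π·44 = 276.460154
per-turn = √(276.460154² + 17.5²) = √(76430.2165 + 306.25) = √76736.4665 = 277.013477
L = 1.75 × 277.013477 = 484.773585
V = π·3.75² × L = 44.178647 × 484.773585 = 21416.640932

L=484.774 V=21416.641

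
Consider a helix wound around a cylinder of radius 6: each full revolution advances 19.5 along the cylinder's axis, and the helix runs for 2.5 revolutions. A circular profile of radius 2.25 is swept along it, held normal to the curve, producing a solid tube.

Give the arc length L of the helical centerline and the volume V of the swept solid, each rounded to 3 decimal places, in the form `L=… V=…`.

L=106.109 V=1687.597

2πR = 2π·6 = 37.699112
per-turn = √(37.699112² + 19.5²) = √(1421.2230 + 380.25) = √1801.4730 = 42.443763
L = 2.5 × 42.443763 = 106.109408
V = π·2.25² × L = 15.904313 × 106.109408 = 1687.597216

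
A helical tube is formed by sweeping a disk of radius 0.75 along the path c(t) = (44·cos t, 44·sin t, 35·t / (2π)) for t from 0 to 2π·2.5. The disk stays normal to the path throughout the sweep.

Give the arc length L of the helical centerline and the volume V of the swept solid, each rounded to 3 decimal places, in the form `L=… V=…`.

L=696.667 V=1231.112

2πR = 2π·44 = 276.460154
per-turn = √(276.460154² + 35²) = √(76430.2165 + 1225) = √77655.2165 = 278.666856
L = 2.5 × 278.666856 = 696.667139
V = π·0.75² × L = 1.767146 × 696.667139 = 1231.112456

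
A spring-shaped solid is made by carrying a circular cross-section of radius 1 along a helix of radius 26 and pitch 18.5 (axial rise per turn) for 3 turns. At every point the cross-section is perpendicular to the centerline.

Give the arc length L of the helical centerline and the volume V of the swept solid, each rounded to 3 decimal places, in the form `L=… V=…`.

2πR = 2π·26 = 163.362818
per-turn = √(163.362818² + 18.5²) = √(26687.4103 + 342.25) = √27029.6603 = 164.406996
L = 3 × 164.406996 = 493.220988
V = π·1² × L = 3.141593 × 493.220988 = 1549.499432

L=493.221 V=1549.499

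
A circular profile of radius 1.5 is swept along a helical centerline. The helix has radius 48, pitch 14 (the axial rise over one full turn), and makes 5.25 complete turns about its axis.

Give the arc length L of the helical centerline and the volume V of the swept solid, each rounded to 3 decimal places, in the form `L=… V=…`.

2πR = 2π·48 = 301.592895
per-turn = √(301.592895² + 14²) = √(90958.2742 + 196) = √91154.2742 = 301.917661
L = 5.25 × 301.917661 = 1585.067721
V = π·1.5² × L = 7.068583 × 1585.067721 = 11204.183496

L=1585.068 V=11204.183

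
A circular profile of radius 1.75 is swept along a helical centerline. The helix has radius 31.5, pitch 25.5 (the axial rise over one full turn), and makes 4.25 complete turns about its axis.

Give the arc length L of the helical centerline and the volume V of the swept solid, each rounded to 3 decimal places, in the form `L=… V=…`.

L=848.114 V=8159.815

2πR = 2π·31.5 = 197.920337
per-turn = √(197.920337² + 25.5²) = √(39172.4599 + 650.25) = √39822.7099 = 199.556282
L = 4.25 × 199.556282 = 848.114200
V = π·1.75² × L = 9.621128 × 848.114200 = 8159.814858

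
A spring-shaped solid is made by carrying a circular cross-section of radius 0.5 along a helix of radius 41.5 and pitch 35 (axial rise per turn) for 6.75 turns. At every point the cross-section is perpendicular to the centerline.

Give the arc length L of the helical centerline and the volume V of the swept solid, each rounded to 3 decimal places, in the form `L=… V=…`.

L=1775.862 V=1394.759

2πR = 2π·41.5 = 260.752190
per-turn = √(260.752190² + 35²) = √(67991.7047 + 1225) = √69216.7047 = 263.090678
L = 6.75 × 263.090678 = 1775.862075
V = π·0.5² × L = 0.785398 × 1775.862075 = 1394.758812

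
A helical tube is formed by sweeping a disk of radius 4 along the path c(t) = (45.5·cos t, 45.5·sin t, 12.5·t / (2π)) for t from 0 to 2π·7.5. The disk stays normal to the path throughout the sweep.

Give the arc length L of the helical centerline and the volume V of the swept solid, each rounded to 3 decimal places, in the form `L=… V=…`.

2πR = 2π·45.5 = 285.884931
per-turn = √(285.884931² + 12.5²) = √(81730.1940 + 156.25) = √81886.4440 = 286.158075
L = 7.5 × 286.158075 = 2146.185565
V = π·4² × L = 50.265482 × 2146.185565 = 107879.052846

L=2146.186 V=107879.053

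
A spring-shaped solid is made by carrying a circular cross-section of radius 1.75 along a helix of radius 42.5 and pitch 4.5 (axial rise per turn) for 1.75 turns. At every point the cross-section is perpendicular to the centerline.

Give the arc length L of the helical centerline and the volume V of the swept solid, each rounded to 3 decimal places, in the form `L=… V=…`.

2πR = 2π·42.5 = 267.035376
per-turn = √(267.035376² + 4.5²) = √(71307.8918 + 20.25) = √71328.1418 = 267.073289
L = 1.75 × 267.073289 = 467.378256
V = π·1.75² × L = 9.621128 × 467.378256 = 4496.705793

L=467.378 V=4496.706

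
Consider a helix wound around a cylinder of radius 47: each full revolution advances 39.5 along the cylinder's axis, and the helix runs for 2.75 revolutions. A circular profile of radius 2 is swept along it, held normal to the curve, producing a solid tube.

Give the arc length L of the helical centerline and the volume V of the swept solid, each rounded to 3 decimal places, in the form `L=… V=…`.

2πR = 2π·47 = 295.309709
per-turn = √(295.309709² + 39.5²) = √(87207.8245 + 1560.25) = √88768.0745 = 297.939716
L = 2.75 × 297.939716 = 819.334220
V = π·2² × L = 12.566371 × 819.334220 = 10296.057460

L=819.334 V=10296.057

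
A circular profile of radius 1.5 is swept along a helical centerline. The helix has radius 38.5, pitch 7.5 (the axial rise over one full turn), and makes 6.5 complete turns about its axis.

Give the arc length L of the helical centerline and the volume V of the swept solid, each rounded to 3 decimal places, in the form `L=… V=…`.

2πR = 2π·38.5 = 241.902634
per-turn = √(241.902634² + 7.5²) = √(58516.8845 + 56.25) = √58573.1345 = 242.018872
L = 6.5 × 242.018872 = 1573.122669
V = π·1.5² × L = 7.068583 × 1573.122669 = 11119.748897

L=1573.123 V=11119.749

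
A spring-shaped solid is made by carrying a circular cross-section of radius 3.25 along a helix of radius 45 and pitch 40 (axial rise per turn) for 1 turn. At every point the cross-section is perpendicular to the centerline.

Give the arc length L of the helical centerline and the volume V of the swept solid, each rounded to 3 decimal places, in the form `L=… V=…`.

L=285.559 V=9475.716

2πR = 2π·45 = 282.743339
per-turn = √(282.743339² + 40²) = √(79943.7956 + 1600) = √81543.7956 = 285.558743
L = 1 × 285.558743 = 285.558743
V = π·3.25² × L = 33.183072 × 285.558743 = 9475.716441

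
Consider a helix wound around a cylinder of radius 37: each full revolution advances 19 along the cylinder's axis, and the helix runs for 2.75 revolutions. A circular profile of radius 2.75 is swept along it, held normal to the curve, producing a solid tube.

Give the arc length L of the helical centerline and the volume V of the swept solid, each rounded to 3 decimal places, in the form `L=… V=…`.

2πR = 2π·37 = 232.477856
per-turn = √(232.477856² + 19²) = √(54045.9537 + 361) = √54406.9537 = 233.252982
L = 2.75 × 233.252982 = 641.445701
V = π·2.75² × L = 23.758294 × 641.445701 = 15239.655834

L=641.446 V=15239.656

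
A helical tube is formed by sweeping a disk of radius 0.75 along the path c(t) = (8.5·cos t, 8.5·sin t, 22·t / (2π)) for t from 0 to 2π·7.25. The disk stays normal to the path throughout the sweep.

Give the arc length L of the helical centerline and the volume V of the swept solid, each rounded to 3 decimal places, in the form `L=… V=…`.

L=418.766 V=740.021

2πR = 2π·8.5 = 53.407075
per-turn = √(53.407075² + 22²) = √(2852.3157 + 484) = √3336.3157 = 57.760849
L = 7.25 × 57.760849 = 418.766155
V = π·0.75² × L = 1.767146 × 418.766155 = 740.020880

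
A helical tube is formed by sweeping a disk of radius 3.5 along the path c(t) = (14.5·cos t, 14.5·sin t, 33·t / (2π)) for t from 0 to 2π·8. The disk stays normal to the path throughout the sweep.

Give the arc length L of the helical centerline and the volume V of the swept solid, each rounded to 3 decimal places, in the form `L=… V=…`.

2πR = 2π·14.5 = 91.106187
per-turn = √(91.106187² + 33²) = √(8300.3373 + 1089) = √9389.3373 = 96.898593
L = 8 × 96.898593 = 775.188743
V = π·3.5² × L = 38.484510 × 775.188743 = 29832.758937

L=775.189 V=29832.759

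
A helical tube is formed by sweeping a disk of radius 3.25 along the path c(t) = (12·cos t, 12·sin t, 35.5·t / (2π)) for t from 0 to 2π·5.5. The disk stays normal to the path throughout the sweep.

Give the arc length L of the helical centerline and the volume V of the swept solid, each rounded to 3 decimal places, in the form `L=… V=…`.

L=458.356 V=15209.672

2πR = 2π·12 = 75.398224
per-turn = √(75.398224² + 35.5²) = √(5684.8921 + 1260.25) = √6945.1421 = 83.337519
L = 5.5 × 83.337519 = 458.356357
V = π·3.25² × L = 33.183072 × 458.356357 = 15209.672166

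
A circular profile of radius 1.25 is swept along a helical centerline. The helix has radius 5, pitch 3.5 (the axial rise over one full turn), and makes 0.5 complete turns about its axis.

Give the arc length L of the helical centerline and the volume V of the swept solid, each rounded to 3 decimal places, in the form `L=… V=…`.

2πR = 2π·5 = 31.415927
per-turn = √(31.415927² + 3.5²) = √(986.9604 + 12.25) = √999.2104 = 31.610290
L = 0.5 × 31.610290 = 15.805145
V = π·1.25² × L = 4.908739 × 15.805145 = 77.583324

L=15.805 V=77.583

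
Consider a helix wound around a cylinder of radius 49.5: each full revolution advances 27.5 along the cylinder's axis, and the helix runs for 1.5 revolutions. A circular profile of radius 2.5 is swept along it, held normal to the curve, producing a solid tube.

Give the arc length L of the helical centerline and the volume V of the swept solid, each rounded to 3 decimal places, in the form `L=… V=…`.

L=468.347 V=9195.964

2πR = 2π·49.5 = 311.017673
per-turn = √(311.017673² + 27.5²) = √(96731.9927 + 756.25) = √97488.2427 = 312.231073
L = 1.5 × 312.231073 = 468.346609
V = π·2.5² × L = 19.634954 × 468.346609 = 9195.964163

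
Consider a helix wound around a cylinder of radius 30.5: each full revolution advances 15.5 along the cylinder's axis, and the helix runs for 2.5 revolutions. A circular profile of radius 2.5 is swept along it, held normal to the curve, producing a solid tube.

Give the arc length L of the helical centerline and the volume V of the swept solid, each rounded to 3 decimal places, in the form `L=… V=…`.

L=480.657 V=9437.686

2πR = 2π·30.5 = 191.637152
per-turn = √(191.637152² + 15.5²) = √(36724.7980 + 240.25) = √36965.0480 = 192.262966
L = 2.5 × 192.262966 = 480.657414
V = π·2.5² × L = 19.634954 × 480.657414 = 9437.686259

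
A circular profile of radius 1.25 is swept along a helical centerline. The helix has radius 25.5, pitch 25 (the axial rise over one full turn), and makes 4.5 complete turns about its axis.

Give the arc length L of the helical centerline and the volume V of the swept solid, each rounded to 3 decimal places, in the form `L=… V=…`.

2πR = 2π·25.5 = 160.221225
per-turn = √(160.221225² + 25²) = √(25670.8410 + 625) = √26295.8410 = 162.159924
L = 4.5 × 162.159924 = 729.719659
V = π·1.25² × L = 4.908739 × 729.719659 = 3582.003001

L=729.720 V=3582.003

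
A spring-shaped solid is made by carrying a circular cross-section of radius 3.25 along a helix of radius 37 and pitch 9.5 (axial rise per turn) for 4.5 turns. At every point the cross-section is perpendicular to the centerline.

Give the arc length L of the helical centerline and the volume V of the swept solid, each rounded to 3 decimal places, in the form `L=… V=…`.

L=1047.023 V=34743.455

2πR = 2π·37 = 232.477856
per-turn = √(232.477856² + 9.5²) = √(54045.9537 + 90.25) = √54136.2037 = 232.671880
L = 4.5 × 232.671880 = 1047.023460
V = π·3.25² × L = 33.183072 × 1047.023460 = 34743.455268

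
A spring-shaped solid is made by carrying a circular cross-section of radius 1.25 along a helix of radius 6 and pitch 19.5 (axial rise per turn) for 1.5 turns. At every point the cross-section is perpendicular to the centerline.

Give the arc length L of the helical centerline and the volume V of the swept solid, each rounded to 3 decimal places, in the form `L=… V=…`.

2πR = 2π·6 = 37.699112
per-turn = √(37.699112² + 19.5²) = √(1421.2230 + 380.25) = √1801.4730 = 42.443763
L = 1.5 × 42.443763 = 63.665645
V = π·1.25² × L = 4.908739 × 63.665645 = 312.518003

L=63.666 V=312.518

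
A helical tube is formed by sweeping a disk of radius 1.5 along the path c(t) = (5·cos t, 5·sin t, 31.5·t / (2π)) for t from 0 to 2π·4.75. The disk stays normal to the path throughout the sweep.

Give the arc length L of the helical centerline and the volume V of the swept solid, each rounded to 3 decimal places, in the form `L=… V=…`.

2πR = 2π·5 = 31.415927
per-turn = √(31.415927² + 31.5²) = √(986.9604 + 992.25) = √1979.2104 = 44.488318
L = 4.75 × 44.488318 = 211.319511
V = π·1.5² × L = 7.068583 × 211.319511 = 1493.729600

L=211.320 V=1493.730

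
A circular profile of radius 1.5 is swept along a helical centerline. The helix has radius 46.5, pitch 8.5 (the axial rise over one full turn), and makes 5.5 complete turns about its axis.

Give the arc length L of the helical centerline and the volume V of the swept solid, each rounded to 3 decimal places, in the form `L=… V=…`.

L=1607.605 V=11363.487

2πR = 2π·46.5 = 292.168117
per-turn = √(292.168117² + 8.5²) = √(85362.2085 + 72.25) = √85434.4585 = 292.291735
L = 5.5 × 292.291735 = 1607.604544
V = π·1.5² × L = 7.068583 × 1607.604544 = 11363.486904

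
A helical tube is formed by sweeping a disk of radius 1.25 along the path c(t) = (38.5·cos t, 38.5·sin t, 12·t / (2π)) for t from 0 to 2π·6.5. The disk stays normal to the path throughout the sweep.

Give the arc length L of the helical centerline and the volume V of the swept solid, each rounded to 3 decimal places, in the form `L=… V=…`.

2πR = 2π·38.5 = 241.902634
per-turn = √(241.902634² + 12²) = √(58516.8845 + 144) = √58660.8845 = 242.200092
L = 6.5 × 242.200092 = 1574.300597
V = π·1.25² × L = 4.908739 × 1574.300597 = 7727.829985

L=1574.301 V=7727.830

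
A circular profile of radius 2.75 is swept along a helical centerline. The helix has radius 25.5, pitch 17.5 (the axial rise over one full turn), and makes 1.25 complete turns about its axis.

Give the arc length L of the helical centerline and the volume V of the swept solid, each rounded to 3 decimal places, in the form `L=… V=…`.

L=201.468 V=4786.527

2πR = 2π·25.5 = 160.221225
per-turn = √(160.221225² + 17.5²) = √(25670.8410 + 306.25) = √25977.0910 = 161.174102
L = 1.25 × 161.174102 = 201.467627
V = π·2.75² × L = 23.758294 × 201.467627 = 4786.527205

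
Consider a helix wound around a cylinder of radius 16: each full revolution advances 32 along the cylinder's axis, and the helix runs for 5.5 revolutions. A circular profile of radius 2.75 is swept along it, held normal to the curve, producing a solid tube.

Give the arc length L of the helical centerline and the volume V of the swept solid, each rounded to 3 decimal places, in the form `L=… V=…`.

L=580.256 V=13785.890

2πR = 2π·16 = 100.530965
per-turn = √(100.530965² + 32²) = √(10106.4749 + 1024) = √11130.4749 = 105.501066
L = 5.5 × 105.501066 = 580.255862
V = π·2.75² × L = 23.758294 × 580.255862 = 13785.889633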